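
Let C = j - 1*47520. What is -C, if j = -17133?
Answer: 64653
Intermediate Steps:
C = -64653 (C = -17133 - 1*47520 = -17133 - 47520 = -64653)
-C = -1*(-64653) = 64653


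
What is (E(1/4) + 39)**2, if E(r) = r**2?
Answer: 390625/256 ≈ 1525.9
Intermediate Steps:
(E(1/4) + 39)**2 = ((1/4)**2 + 39)**2 = (1/16 + 39)**2 = (625/16)**2 = 390625/256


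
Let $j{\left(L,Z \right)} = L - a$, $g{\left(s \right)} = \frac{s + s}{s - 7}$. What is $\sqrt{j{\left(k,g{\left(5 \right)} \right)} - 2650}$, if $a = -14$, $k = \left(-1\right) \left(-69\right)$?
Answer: $i \sqrt{2567} \approx 50.666 i$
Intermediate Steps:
$k = 69$
$g{\left(s \right)} = \frac{2 s}{-7 + s}$
$j{\left(L,Z \right)} = 14 + L$ ($j{\left(L,Z \right)} = L - -14 = L + 14 = 14 + L$)
$\sqrt{j{\left(k,g{\left(5 \right)} \right)} - 2650} = \sqrt{\left(14 + 69\right) - 2650} = \sqrt{83 - 2650} = \sqrt{-2567} = i \sqrt{2567}$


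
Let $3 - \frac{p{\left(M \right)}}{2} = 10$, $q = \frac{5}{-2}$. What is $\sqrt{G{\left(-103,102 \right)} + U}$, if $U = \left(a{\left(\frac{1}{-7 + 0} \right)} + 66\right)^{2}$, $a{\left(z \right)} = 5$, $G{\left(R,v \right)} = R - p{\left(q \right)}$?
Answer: $2 \sqrt{1238} \approx 70.37$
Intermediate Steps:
$q = - \frac{5}{2}$ ($q = 5 \left(- \frac{1}{2}\right) = - \frac{5}{2} \approx -2.5$)
$p{\left(M \right)} = -14$ ($p{\left(M \right)} = 6 - 20 = -14$)
$G{\left(R,v \right)} = 14 + R$ ($G{\left(R,v \right)} = R - -14 = R + 14 = 14 + R$)
$U = 5041$ ($U = \left(5 + 66\right)^{2} = 71^{2} = 5041$)
$\sqrt{G{\left(-103,102 \right)} + U} = \sqrt{\left(14 - 103\right) + 5041} = \sqrt{-89 + 5041} = \sqrt{4952} = 2 \sqrt{1238}$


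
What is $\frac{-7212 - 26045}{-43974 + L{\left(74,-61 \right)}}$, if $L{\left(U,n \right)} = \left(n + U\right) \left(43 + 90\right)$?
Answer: $\frac{4751}{6035} \approx 0.78724$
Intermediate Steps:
$L{\left(U,n \right)} = 133 U + 133 n$ ($L{\left(U,n \right)} = \left(U + n\right) 133 = 133 U + 133 n$)
$\frac{-7212 - 26045}{-43974 + L{\left(74,-61 \right)}} = \frac{-7212 - 26045}{-43974 + \left(133 \cdot 74 + 133 \left(-61\right)\right)} = - \frac{33257}{-43974 + \left(9842 - 8113\right)} = - \frac{33257}{-43974 + 1729} = - \frac{33257}{-42245} = \left(-33257\right) \left(- \frac{1}{42245}\right) = \frac{4751}{6035}$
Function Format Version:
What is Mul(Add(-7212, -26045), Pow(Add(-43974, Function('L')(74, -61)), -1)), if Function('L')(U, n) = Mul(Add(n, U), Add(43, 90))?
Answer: Rational(4751, 6035) ≈ 0.78724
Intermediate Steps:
Function('L')(U, n) = Add(Mul(133, U), Mul(133, n)) (Function('L')(U, n) = Mul(Add(U, n), 133) = Add(Mul(133, U), Mul(133, n)))
Mul(Add(-7212, -26045), Pow(Add(-43974, Function('L')(74, -61)), -1)) = Mul(Add(-7212, -26045), Pow(Add(-43974, Add(Mul(133, 74), Mul(133, -61))), -1)) = Mul(-33257, Pow(Add(-43974, Add(9842, -8113)), -1)) = Mul(-33257, Pow(Add(-43974, 1729), -1)) = Mul(-33257, Pow(-42245, -1)) = Mul(-33257, Rational(-1, 42245)) = Rational(4751, 6035)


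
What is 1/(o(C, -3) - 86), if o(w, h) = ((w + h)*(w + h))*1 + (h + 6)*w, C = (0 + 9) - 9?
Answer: -1/77 ≈ -0.012987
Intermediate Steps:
C = 0 (C = 9 - 9 = 0)
o(w, h) = (h + w)² + w*(6 + h) (o(w, h) = ((h + w)*(h + w))*1 + (6 + h)*w = (h + w)²*1 + w*(6 + h) = (h + w)² + w*(6 + h))
1/(o(C, -3) - 86) = 1/(((-3 + 0)² + 6*0 - 3*0) - 86) = 1/(((-3)² + 0 + 0) - 86) = 1/((9 + 0 + 0) - 86) = 1/(9 - 86) = 1/(-77) = -1/77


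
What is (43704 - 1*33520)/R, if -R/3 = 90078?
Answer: -5092/135117 ≈ -0.037686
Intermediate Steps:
R = -270234 (R = -3*90078 = -270234)
(43704 - 1*33520)/R = (43704 - 1*33520)/(-270234) = (43704 - 33520)*(-1/270234) = 10184*(-1/270234) = -5092/135117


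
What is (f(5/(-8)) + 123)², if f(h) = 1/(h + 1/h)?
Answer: 118962649/7921 ≈ 15019.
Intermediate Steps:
(f(5/(-8)) + 123)² = ((5/(-8))/(1 + (5/(-8))²) + 123)² = ((5*(-⅛))/(1 + (5*(-⅛))²) + 123)² = (-5/(8*(1 + (-5/8)²)) + 123)² = (-5/(8*(1 + 25/64)) + 123)² = (-5/(8*89/64) + 123)² = (-5/8*64/89 + 123)² = (-40/89 + 123)² = (10907/89)² = 118962649/7921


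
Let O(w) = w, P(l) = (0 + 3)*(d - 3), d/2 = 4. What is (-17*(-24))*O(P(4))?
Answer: 6120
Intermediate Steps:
d = 8 (d = 2*4 = 8)
P(l) = 15 (P(l) = (0 + 3)*(8 - 3) = 3*5 = 15)
(-17*(-24))*O(P(4)) = -17*(-24)*15 = 408*15 = 6120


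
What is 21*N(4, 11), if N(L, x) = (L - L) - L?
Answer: -84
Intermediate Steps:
N(L, x) = -L (N(L, x) = 0 - L = -L)
21*N(4, 11) = 21*(-1*4) = 21*(-4) = -84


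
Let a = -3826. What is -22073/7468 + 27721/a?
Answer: -145735863/14286284 ≈ -10.201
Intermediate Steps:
-22073/7468 + 27721/a = -22073/7468 + 27721/(-3826) = -22073*1/7468 + 27721*(-1/3826) = -22073/7468 - 27721/3826 = -145735863/14286284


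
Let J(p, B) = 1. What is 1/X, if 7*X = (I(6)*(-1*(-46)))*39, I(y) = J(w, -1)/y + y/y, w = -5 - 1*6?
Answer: 1/299 ≈ 0.0033445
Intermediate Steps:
w = -11 (w = -5 - 6 = -11)
I(y) = 1 + 1/y (I(y) = 1/y + y/y = 1/y + 1 = 1 + 1/y)
X = 299 (X = ((((1 + 6)/6)*(-1*(-46)))*39)/7 = ((((⅙)*7)*46)*39)/7 = (((7/6)*46)*39)/7 = ((161/3)*39)/7 = (⅐)*2093 = 299)
1/X = 1/299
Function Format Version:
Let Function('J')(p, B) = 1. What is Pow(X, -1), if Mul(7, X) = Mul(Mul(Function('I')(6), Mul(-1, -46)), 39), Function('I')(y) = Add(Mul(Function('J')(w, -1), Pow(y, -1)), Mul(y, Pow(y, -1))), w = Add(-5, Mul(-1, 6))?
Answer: Rational(1, 299) ≈ 0.0033445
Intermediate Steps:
w = -11 (w = Add(-5, -6) = -11)
Function('I')(y) = Add(1, Pow(y, -1)) (Function('I')(y) = Add(Mul(1, Pow(y, -1)), Mul(y, Pow(y, -1))) = Add(Pow(y, -1), 1) = Add(1, Pow(y, -1)))
X = 299 (X = Mul(Rational(1, 7), Mul(Mul(Mul(Pow(6, -1), Add(1, 6)), Mul(-1, -46)), 39)) = Mul(Rational(1, 7), Mul(Mul(Mul(Rational(1, 6), 7), 46), 39)) = Mul(Rational(1, 7), Mul(Mul(Rational(7, 6), 46), 39)) = Mul(Rational(1, 7), Mul(Rational(161, 3), 39)) = Mul(Rational(1, 7), 2093) = 299)
Pow(X, -1) = Pow(299, -1) = Rational(1, 299)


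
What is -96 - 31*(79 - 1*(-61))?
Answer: -4436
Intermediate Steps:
-96 - 31*(79 - 1*(-61)) = -96 - 31*(79 + 61) = -96 - 31*140 = -96 - 4340 = -4436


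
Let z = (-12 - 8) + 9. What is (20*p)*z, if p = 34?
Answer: -7480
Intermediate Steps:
z = -11 (z = -20 + 9 = -11)
(20*p)*z = (20*34)*(-11) = 680*(-11) = -7480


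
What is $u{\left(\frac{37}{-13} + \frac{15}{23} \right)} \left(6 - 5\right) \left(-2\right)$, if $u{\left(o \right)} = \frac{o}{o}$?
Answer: $-2$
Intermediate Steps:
$u{\left(o \right)} = 1$
$u{\left(\frac{37}{-13} + \frac{15}{23} \right)} \left(6 - 5\right) \left(-2\right) = 1 \left(6 - 5\right) \left(-2\right) = 1 \cdot 1 \left(-2\right) = 1 \left(-2\right) = -2$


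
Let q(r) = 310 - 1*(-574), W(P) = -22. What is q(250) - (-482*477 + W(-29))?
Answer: 230820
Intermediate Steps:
q(r) = 884 (q(r) = 310 + 574 = 884)
q(250) - (-482*477 + W(-29)) = 884 - (-482*477 - 22) = 884 - (-229914 - 22) = 884 - 1*(-229936) = 884 + 229936 = 230820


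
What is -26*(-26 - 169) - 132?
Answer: 4938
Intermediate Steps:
-26*(-26 - 169) - 132 = -26*(-195) - 132 = 5070 - 132 = 4938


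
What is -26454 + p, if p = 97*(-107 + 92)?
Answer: -27909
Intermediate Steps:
p = -1455 (p = 97*(-15) = -1455)
-26454 + p = -26454 - 1455 = -27909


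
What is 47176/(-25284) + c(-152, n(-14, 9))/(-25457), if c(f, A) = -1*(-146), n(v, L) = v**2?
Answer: -301162724/160913697 ≈ -1.8716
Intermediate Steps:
c(f, A) = 146
47176/(-25284) + c(-152, n(-14, 9))/(-25457) = 47176/(-25284) + 146/(-25457) = 47176*(-1/25284) + 146*(-1/25457) = -11794/6321 - 146/25457 = -301162724/160913697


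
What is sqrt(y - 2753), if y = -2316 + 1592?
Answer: I*sqrt(3477) ≈ 58.966*I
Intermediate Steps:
y = -724
sqrt(y - 2753) = sqrt(-724 - 2753) = sqrt(-3477) = I*sqrt(3477)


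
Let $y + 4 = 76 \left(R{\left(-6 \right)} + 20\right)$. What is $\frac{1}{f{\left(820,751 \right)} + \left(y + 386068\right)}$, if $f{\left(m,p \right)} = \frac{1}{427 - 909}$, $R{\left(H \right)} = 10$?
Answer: $\frac{482}{187181807} \approx 2.575 \cdot 10^{-6}$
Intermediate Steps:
$f{\left(m,p \right)} = - \frac{1}{482}$ ($f{\left(m,p \right)} = \frac{1}{-482} = - \frac{1}{482}$)
$y = 2276$ ($y = -4 + 76 \left(10 + 20\right) = -4 + 76 \cdot 30 = -4 + 2280 = 2276$)
$\frac{1}{f{\left(820,751 \right)} + \left(y + 386068\right)} = \frac{1}{- \frac{1}{482} + \left(2276 + 386068\right)} = \frac{1}{- \frac{1}{482} + 388344} = \frac{1}{\frac{187181807}{482}} = \frac{482}{187181807}$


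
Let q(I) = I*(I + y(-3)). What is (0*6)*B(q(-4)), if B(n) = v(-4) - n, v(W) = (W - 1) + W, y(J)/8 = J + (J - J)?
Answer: 0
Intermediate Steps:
y(J) = 8*J (y(J) = 8*(J + (J - J)) = 8*(J + 0) = 8*J)
v(W) = -1 + 2*W (v(W) = (-1 + W) + W = -1 + 2*W)
q(I) = I*(-24 + I) (q(I) = I*(I + 8*(-3)) = I*(I - 24) = I*(-24 + I))
B(n) = -9 - n (B(n) = (-1 + 2*(-4)) - n = (-1 - 8) - n = -9 - n)
(0*6)*B(q(-4)) = (0*6)*(-9 - (-4)*(-24 - 4)) = 0*(-9 - (-4)*(-28)) = 0*(-9 - 1*112) = 0*(-9 - 112) = 0*(-121) = 0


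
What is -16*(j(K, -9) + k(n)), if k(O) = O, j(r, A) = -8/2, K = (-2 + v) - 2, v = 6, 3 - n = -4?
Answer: -48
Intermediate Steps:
n = 7 (n = 3 - 1*(-4) = 3 + 4 = 7)
K = 2 (K = (-2 + 6) - 2 = 4 - 2 = 2)
j(r, A) = -4 (j(r, A) = -8*1/2 = -4)
-16*(j(K, -9) + k(n)) = -16*(-4 + 7) = -16*3 = -48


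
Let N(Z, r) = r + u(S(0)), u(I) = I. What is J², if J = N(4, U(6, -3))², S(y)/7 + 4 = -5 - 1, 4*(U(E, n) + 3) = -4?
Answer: 29986576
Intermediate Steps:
U(E, n) = -4 (U(E, n) = -3 + (¼)*(-4) = -3 - 1 = -4)
S(y) = -70 (S(y) = -28 + 7*(-5 - 1) = -28 + 7*(-6) = -28 - 42 = -70)
N(Z, r) = -70 + r (N(Z, r) = r - 70 = -70 + r)
J = 5476 (J = (-70 - 4)² = (-74)² = 5476)
J² = 5476² = 29986576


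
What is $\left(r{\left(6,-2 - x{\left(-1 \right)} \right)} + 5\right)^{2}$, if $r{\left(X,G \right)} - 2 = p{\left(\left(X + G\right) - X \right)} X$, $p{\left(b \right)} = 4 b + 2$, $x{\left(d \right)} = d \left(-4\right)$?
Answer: $15625$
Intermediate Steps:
$x{\left(d \right)} = - 4 d$
$p{\left(b \right)} = 2 + 4 b$
$r{\left(X,G \right)} = 2 + X \left(2 + 4 G\right)$ ($r{\left(X,G \right)} = 2 + \left(2 + 4 \left(\left(X + G\right) - X\right)\right) X = 2 + \left(2 + 4 \left(\left(G + X\right) - X\right)\right) X = 2 + \left(2 + 4 G\right) X = 2 + X \left(2 + 4 G\right)$)
$\left(r{\left(6,-2 - x{\left(-1 \right)} \right)} + 5\right)^{2} = \left(\left(2 + 2 \cdot 6 \left(1 + 2 \left(-2 - \left(-4\right) \left(-1\right)\right)\right)\right) + 5\right)^{2} = \left(\left(2 + 2 \cdot 6 \left(1 + 2 \left(-2 - 4\right)\right)\right) + 5\right)^{2} = \left(\left(2 + 2 \cdot 6 \left(1 + 2 \left(-6\right)\right)\right) + 5\right)^{2} = \left(\left(2 + 2 \cdot 6 \left(1 - 12\right)\right) + 5\right)^{2} = \left(\left(2 + 2 \cdot 6 \left(-11\right)\right) + 5\right)^{2} = \left(\left(2 - 132\right) + 5\right)^{2} = \left(-130 + 5\right)^{2} = \left(-125\right)^{2} = 15625$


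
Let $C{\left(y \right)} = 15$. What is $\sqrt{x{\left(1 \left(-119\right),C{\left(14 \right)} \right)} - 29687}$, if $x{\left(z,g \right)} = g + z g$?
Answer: $i \sqrt{31457} \approx 177.36 i$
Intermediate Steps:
$x{\left(z,g \right)} = g + g z$
$\sqrt{x{\left(1 \left(-119\right),C{\left(14 \right)} \right)} - 29687} = \sqrt{15 \left(1 + 1 \left(-119\right)\right) - 29687} = \sqrt{15 \left(1 - 119\right) - 29687} = \sqrt{15 \left(-118\right) - 29687} = \sqrt{-1770 - 29687} = \sqrt{-31457} = i \sqrt{31457}$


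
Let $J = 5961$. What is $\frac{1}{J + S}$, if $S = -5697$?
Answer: $\frac{1}{264} \approx 0.0037879$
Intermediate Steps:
$\frac{1}{J + S} = \frac{1}{5961 - 5697} = \frac{1}{264}$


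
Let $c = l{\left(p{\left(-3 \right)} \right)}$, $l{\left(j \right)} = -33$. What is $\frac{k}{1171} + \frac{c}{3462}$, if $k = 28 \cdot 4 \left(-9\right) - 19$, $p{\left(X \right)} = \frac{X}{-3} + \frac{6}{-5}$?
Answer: $- \frac{1198039}{1351334} \approx -0.88656$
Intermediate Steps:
$p{\left(X \right)} = - \frac{6}{5} - \frac{X}{3}$ ($p{\left(X \right)} = X \left(- \frac{1}{3}\right) + 6 \left(- \frac{1}{5}\right) = - \frac{X}{3} - \frac{6}{5} = - \frac{6}{5} - \frac{X}{3}$)
$c = -33$
$k = -1027$ ($k = 28 \left(-36\right) - 19 = -1008 - 19 = -1027$)
$\frac{k}{1171} + \frac{c}{3462} = - \frac{1027}{1171} - \frac{33}{3462} = \left(-1027\right) \frac{1}{1171} - \frac{11}{1154} = - \frac{1027}{1171} - \frac{11}{1154} = - \frac{1198039}{1351334}$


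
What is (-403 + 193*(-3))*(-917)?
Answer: 900494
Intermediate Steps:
(-403 + 193*(-3))*(-917) = (-403 - 579)*(-917) = -982*(-917) = 900494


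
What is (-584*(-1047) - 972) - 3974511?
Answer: -3364035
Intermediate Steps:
(-584*(-1047) - 972) - 3974511 = (611448 - 972) - 3974511 = 610476 - 3974511 = -3364035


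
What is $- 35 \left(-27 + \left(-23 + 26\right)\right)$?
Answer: $840$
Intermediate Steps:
$- 35 \left(-27 + \left(-23 + 26\right)\right) = - 35 \left(-27 + 3\right) = \left(-35\right) \left(-24\right) = 840$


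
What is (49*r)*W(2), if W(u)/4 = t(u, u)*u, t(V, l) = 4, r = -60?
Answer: -94080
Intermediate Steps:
W(u) = 16*u (W(u) = 4*(4*u) = 16*u)
(49*r)*W(2) = (49*(-60))*(16*2) = -2940*32 = -94080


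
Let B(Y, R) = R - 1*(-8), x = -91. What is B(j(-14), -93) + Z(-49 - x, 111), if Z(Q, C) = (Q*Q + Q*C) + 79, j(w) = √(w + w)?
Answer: 6420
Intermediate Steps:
j(w) = √2*√w (j(w) = √(2*w) = √2*√w)
Z(Q, C) = 79 + Q² + C*Q (Z(Q, C) = (Q² + C*Q) + 79 = 79 + Q² + C*Q)
B(Y, R) = 8 + R (B(Y, R) = R + 8 = 8 + R)
B(j(-14), -93) + Z(-49 - x, 111) = (8 - 93) + (79 + (-49 - 1*(-91))² + 111*(-49 - 1*(-91))) = -85 + (79 + (-49 + 91)² + 111*(-49 + 91)) = -85 + (79 + 42² + 111*42) = -85 + (79 + 1764 + 4662) = -85 + 6505 = 6420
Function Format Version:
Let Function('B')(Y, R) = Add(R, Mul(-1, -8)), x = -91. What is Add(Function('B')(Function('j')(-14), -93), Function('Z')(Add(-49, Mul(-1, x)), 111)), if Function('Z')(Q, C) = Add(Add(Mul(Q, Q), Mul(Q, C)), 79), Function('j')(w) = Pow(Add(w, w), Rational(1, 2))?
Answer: 6420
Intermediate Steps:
Function('j')(w) = Mul(Pow(2, Rational(1, 2)), Pow(w, Rational(1, 2))) (Function('j')(w) = Pow(Mul(2, w), Rational(1, 2)) = Mul(Pow(2, Rational(1, 2)), Pow(w, Rational(1, 2))))
Function('Z')(Q, C) = Add(79, Pow(Q, 2), Mul(C, Q)) (Function('Z')(Q, C) = Add(Add(Pow(Q, 2), Mul(C, Q)), 79) = Add(79, Pow(Q, 2), Mul(C, Q)))
Function('B')(Y, R) = Add(8, R) (Function('B')(Y, R) = Add(R, 8) = Add(8, R))
Add(Function('B')(Function('j')(-14), -93), Function('Z')(Add(-49, Mul(-1, x)), 111)) = Add(Add(8, -93), Add(79, Pow(Add(-49, Mul(-1, -91)), 2), Mul(111, Add(-49, Mul(-1, -91))))) = Add(-85, Add(79, Pow(Add(-49, 91), 2), Mul(111, Add(-49, 91)))) = Add(-85, Add(79, Pow(42, 2), Mul(111, 42))) = Add(-85, Add(79, 1764, 4662)) = Add(-85, 6505) = 6420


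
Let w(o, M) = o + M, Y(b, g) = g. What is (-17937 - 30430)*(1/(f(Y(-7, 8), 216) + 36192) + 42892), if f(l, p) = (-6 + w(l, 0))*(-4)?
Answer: -75065783707343/36184 ≈ -2.0746e+9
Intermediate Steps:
w(o, M) = M + o
f(l, p) = 24 - 4*l (f(l, p) = (-6 + (0 + l))*(-4) = (-6 + l)*(-4) = 24 - 4*l)
(-17937 - 30430)*(1/(f(Y(-7, 8), 216) + 36192) + 42892) = (-17937 - 30430)*(1/((24 - 4*8) + 36192) + 42892) = -48367*(1/((24 - 32) + 36192) + 42892) = -48367*(1/(-8 + 36192) + 42892) = -48367*(1/36184 + 42892) = -48367*1552004129/36184 = -75065783707343/36184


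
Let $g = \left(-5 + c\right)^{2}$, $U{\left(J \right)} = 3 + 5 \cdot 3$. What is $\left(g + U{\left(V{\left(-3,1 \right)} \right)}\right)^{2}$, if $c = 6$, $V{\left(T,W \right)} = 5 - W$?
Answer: $361$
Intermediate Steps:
$U{\left(J \right)} = 18$ ($U{\left(J \right)} = 3 + 15 = 18$)
$g = 1$ ($g = \left(-5 + 6\right)^{2} = 1^{2} = 1$)
$\left(g + U{\left(V{\left(-3,1 \right)} \right)}\right)^{2} = \left(1 + 18\right)^{2} = 19^{2} = 361$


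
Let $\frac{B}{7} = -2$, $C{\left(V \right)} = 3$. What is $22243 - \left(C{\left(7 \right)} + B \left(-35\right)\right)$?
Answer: $21750$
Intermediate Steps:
$B = -14$ ($B = 7 \left(-2\right) = -14$)
$22243 - \left(C{\left(7 \right)} + B \left(-35\right)\right) = 22243 - \left(3 - -490\right) = 22243 - \left(3 + 490\right) = 22243 - 493 = 21750$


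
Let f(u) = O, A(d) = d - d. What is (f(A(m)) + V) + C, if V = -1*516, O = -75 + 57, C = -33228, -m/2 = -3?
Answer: -33762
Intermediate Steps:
m = 6 (m = -2*(-3) = 6)
A(d) = 0
O = -18
f(u) = -18
V = -516
(f(A(m)) + V) + C = (-18 - 516) - 33228 = -534 - 33228 = -33762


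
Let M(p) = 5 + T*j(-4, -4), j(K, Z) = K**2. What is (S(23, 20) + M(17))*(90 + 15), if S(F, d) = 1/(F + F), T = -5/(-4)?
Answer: 120855/46 ≈ 2627.3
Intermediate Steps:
T = 5/4 (T = -5*(-1/4) = 5/4 ≈ 1.2500)
S(F, d) = 1/(2*F)
M(p) = 25 (M(p) = 5 + (5/4)*(-4)**2 = 5 + (5/4)*16 = 5 + 20 = 25)
(S(23, 20) + M(17))*(90 + 15) = ((1/2)/23 + 25)*(90 + 15) = ((1/2)*(1/23) + 25)*105 = (1/46 + 25)*105 = (1151/46)*105 = 120855/46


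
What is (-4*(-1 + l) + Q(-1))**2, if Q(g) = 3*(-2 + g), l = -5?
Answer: 225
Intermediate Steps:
Q(g) = -6 + 3*g
(-4*(-1 + l) + Q(-1))**2 = (-4*(-1 - 5) + (-6 + 3*(-1)))**2 = (-4*(-6) + (-6 - 3))**2 = (24 - 9)**2 = 15**2 = 225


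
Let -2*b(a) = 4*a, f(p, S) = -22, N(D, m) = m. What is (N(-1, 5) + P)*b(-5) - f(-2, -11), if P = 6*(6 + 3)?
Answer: 612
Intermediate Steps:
b(a) = -2*a
P = 54 (P = 6*9 = 54)
(N(-1, 5) + P)*b(-5) - f(-2, -11) = (5 + 54)*(-2*(-5)) - 1*(-22) = 59*10 + 22 = 590 + 22 = 612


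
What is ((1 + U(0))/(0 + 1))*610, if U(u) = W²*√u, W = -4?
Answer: 610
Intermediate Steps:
U(u) = 16*√u (U(u) = (-4)²*√u = 16*√u)
((1 + U(0))/(0 + 1))*610 = ((1 + 16*√0)/(0 + 1))*610 = ((1 + 16*0)/1)*610 = ((1 + 0)*1)*610 = (1*1)*610 = 1*610 = 610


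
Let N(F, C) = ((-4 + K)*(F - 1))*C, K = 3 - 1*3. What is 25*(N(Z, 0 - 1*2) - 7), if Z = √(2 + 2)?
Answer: 25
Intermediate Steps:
K = 0 (K = 3 - 3 = 0)
Z = 2 (Z = √4 = 2)
N(F, C) = C*(4 - 4*F) (N(F, C) = ((-4 + 0)*(F - 1))*C = (-4*(-1 + F))*C = (4 - 4*F)*C = C*(4 - 4*F))
25*(N(Z, 0 - 1*2) - 7) = 25*(4*(0 - 1*2)*(1 - 1*2) - 7) = 25*(4*(0 - 2)*(1 - 2) - 7) = 25*(4*(-2)*(-1) - 7) = 25*(8 - 7) = 25*1 = 25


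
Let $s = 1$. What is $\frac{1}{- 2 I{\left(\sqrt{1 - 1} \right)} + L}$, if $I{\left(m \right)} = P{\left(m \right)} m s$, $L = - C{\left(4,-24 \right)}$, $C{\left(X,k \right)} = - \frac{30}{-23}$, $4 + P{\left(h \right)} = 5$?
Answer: $- \frac{23}{30} \approx -0.76667$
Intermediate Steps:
$P{\left(h \right)} = 1$ ($P{\left(h \right)} = -4 + 5 = 1$)
$C{\left(X,k \right)} = \frac{30}{23}$ ($C{\left(X,k \right)} = \left(-30\right) \left(- \frac{1}{23}\right) = \frac{30}{23}$)
$L = - \frac{30}{23}$ ($L = \left(-1\right) \frac{30}{23} = - \frac{30}{23} \approx -1.3043$)
$I{\left(m \right)} = m$ ($I{\left(m \right)} = 1 m 1 = m 1 = m$)
$\frac{1}{- 2 I{\left(\sqrt{1 - 1} \right)} + L} = \frac{1}{- 2 \sqrt{1 - 1} - \frac{30}{23}} = \frac{1}{- 2 \sqrt{0} - \frac{30}{23}} = \frac{1}{\left(-2\right) 0 - \frac{30}{23}} = \frac{1}{0 - \frac{30}{23}} = \frac{1}{- \frac{30}{23}} = - \frac{23}{30}$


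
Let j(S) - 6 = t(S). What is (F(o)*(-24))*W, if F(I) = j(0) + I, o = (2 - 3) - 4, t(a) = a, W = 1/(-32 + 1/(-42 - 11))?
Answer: 1272/1697 ≈ 0.74956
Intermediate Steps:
W = -53/1697 (W = 1/(-32 + 1/(-53)) = 1/(-32 - 1/53) = 1/(-1697/53) = -53/1697 ≈ -0.031232)
j(S) = 6 + S
o = -5 (o = -1 - 4 = -5)
F(I) = 6 + I (F(I) = (6 + 0) + I = 6 + I)
(F(o)*(-24))*W = ((6 - 5)*(-24))*(-53/1697) = (1*(-24))*(-53/1697) = -24*(-53/1697) = 1272/1697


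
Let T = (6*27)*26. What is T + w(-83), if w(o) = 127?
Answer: 4339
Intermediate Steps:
T = 4212 (T = 162*26 = 4212)
T + w(-83) = 4212 + 127 = 4339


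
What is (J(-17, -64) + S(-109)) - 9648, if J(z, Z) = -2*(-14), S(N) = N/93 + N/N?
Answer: -894676/93 ≈ -9620.2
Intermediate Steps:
S(N) = 1 + N/93 (S(N) = N*(1/93) + 1 = N/93 + 1 = 1 + N/93)
J(z, Z) = 28
(J(-17, -64) + S(-109)) - 9648 = (28 + (1 + (1/93)*(-109))) - 9648 = (28 + (1 - 109/93)) - 9648 = (28 - 16/93) - 9648 = 2588/93 - 9648 = -894676/93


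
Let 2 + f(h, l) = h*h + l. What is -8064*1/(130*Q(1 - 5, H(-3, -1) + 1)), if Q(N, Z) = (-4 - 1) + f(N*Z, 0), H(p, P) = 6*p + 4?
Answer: -1344/58435 ≈ -0.023000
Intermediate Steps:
H(p, P) = 4 + 6*p
f(h, l) = -2 + l + h² (f(h, l) = -2 + (h*h + l) = -2 + (h² + l) = -2 + (l + h²) = -2 + l + h²)
Q(N, Z) = -7 + N²*Z² (Q(N, Z) = (-4 - 1) + (-2 + 0 + (N*Z)²) = -5 + (-2 + 0 + N²*Z²) = -5 + (-2 + N²*Z²) = -7 + N²*Z²)
-8064*1/(130*Q(1 - 5, H(-3, -1) + 1)) = -8064*1/(130*(-7 + (1 - 5)²*((4 + 6*(-3)) + 1)²)) = -8064*1/(130*(-7 + (-4)²*((4 - 18) + 1)²)) = -8064*1/(130*(-7 + 16*(-14 + 1)²)) = -8064*1/(130*(-7 + 16*(-13)²)) = -8064*1/(130*(-7 + 16*169)) = -8064*1/(130*(-7 + 2704)) = -8064/(2697*130) = -8064/350610 = -8064*1/350610 = -1344/58435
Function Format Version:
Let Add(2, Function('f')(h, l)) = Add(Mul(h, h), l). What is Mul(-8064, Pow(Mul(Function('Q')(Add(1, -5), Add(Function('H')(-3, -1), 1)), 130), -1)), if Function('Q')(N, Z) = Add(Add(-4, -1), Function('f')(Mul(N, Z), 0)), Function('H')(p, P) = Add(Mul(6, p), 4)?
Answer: Rational(-1344, 58435) ≈ -0.023000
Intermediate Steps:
Function('H')(p, P) = Add(4, Mul(6, p))
Function('f')(h, l) = Add(-2, l, Pow(h, 2)) (Function('f')(h, l) = Add(-2, Add(Mul(h, h), l)) = Add(-2, Add(Pow(h, 2), l)) = Add(-2, Add(l, Pow(h, 2))) = Add(-2, l, Pow(h, 2)))
Function('Q')(N, Z) = Add(-7, Mul(Pow(N, 2), Pow(Z, 2))) (Function('Q')(N, Z) = Add(Add(-4, -1), Add(-2, 0, Pow(Mul(N, Z), 2))) = Add(-5, Add(-2, 0, Mul(Pow(N, 2), Pow(Z, 2)))) = Add(-5, Add(-2, Mul(Pow(N, 2), Pow(Z, 2)))) = Add(-7, Mul(Pow(N, 2), Pow(Z, 2))))
Mul(-8064, Pow(Mul(Function('Q')(Add(1, -5), Add(Function('H')(-3, -1), 1)), 130), -1)) = Mul(-8064, Pow(Mul(Add(-7, Mul(Pow(Add(1, -5), 2), Pow(Add(Add(4, Mul(6, -3)), 1), 2))), 130), -1)) = Mul(-8064, Pow(Mul(Add(-7, Mul(Pow(-4, 2), Pow(Add(Add(4, -18), 1), 2))), 130), -1)) = Mul(-8064, Pow(Mul(Add(-7, Mul(16, Pow(Add(-14, 1), 2))), 130), -1)) = Mul(-8064, Pow(Mul(Add(-7, Mul(16, Pow(-13, 2))), 130), -1)) = Mul(-8064, Pow(Mul(Add(-7, Mul(16, 169)), 130), -1)) = Mul(-8064, Pow(Mul(Add(-7, 2704), 130), -1)) = Mul(-8064, Pow(Mul(2697, 130), -1)) = Mul(-8064, Pow(350610, -1)) = Mul(-8064, Rational(1, 350610)) = Rational(-1344, 58435)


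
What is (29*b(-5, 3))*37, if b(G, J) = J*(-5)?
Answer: -16095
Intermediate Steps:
b(G, J) = -5*J
(29*b(-5, 3))*37 = (29*(-5*3))*37 = (29*(-15))*37 = -435*37 = -16095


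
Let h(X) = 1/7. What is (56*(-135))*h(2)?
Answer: -1080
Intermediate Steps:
h(X) = ⅐
(56*(-135))*h(2) = (56*(-135))*(⅐) = -7560*⅐ = -1080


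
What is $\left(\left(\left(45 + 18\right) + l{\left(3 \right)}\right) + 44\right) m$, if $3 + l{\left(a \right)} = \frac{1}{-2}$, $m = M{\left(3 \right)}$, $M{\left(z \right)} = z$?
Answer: $\frac{621}{2} \approx 310.5$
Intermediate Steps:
$m = 3$
$l{\left(a \right)} = - \frac{7}{2}$ ($l{\left(a \right)} = -3 + \frac{1}{-2} = -3 - \frac{1}{2} = - \frac{7}{2}$)
$\left(\left(\left(45 + 18\right) + l{\left(3 \right)}\right) + 44\right) m = \left(\left(\left(45 + 18\right) - \frac{7}{2}\right) + 44\right) 3 = \left(\left(63 - \frac{7}{2}\right) + 44\right) 3 = \left(\frac{119}{2} + 44\right) 3 = \frac{207}{2} \cdot 3 = \frac{621}{2}$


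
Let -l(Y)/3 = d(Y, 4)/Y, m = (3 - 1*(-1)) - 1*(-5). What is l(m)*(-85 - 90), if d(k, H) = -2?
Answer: -350/3 ≈ -116.67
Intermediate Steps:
m = 9 (m = (3 + 1) + 5 = 4 + 5 = 9)
l(Y) = 6/Y (l(Y) = -(-6)/Y = 6/Y)
l(m)*(-85 - 90) = (6/9)*(-85 - 90) = (6*(⅑))*(-175) = (⅔)*(-175) = -350/3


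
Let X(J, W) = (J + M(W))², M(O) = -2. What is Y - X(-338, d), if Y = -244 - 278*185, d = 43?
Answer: -167274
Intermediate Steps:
Y = -51674 (Y = -244 - 51430 = -51674)
X(J, W) = (-2 + J)² (X(J, W) = (J - 2)² = (-2 + J)²)
Y - X(-338, d) = -51674 - (-2 - 338)² = -51674 - 1*(-340)² = -51674 - 1*115600 = -51674 - 115600 = -167274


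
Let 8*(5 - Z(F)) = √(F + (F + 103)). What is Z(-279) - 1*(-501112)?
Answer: 501117 - I*√455/8 ≈ 5.0112e+5 - 2.6663*I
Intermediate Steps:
Z(F) = 5 - √(103 + 2*F)/8 (Z(F) = 5 - √(F + (F + 103))/8 = 5 - √(F + (103 + F))/8 = 5 - √(103 + 2*F)/8)
Z(-279) - 1*(-501112) = (5 - √(103 + 2*(-279))/8) - 1*(-501112) = (5 - √(103 - 558)/8) + 501112 = (5 - I*√455/8) + 501112 = 501117 - I*√455/8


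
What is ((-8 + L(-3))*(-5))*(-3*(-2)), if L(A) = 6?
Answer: 60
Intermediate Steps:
((-8 + L(-3))*(-5))*(-3*(-2)) = ((-8 + 6)*(-5))*(-3*(-2)) = -2*(-5)*6 = 10*6 = 60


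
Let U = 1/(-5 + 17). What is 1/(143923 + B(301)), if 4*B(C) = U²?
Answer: 576/82899649 ≈ 6.9482e-6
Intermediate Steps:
U = 1/12 ≈ 0.083333
B(C) = 1/576 (B(C) = (1/12)²/4 = (¼)*(1/144) = 1/576)
1/(143923 + B(301)) = 1/(143923 + 1/576) = 1/(82899649/576) = 576/82899649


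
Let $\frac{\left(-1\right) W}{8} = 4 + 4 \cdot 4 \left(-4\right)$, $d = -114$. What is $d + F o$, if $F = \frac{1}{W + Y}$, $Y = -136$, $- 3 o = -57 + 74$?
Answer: $- \frac{117665}{1032} \approx -114.02$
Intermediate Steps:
$o = - \frac{17}{3}$ ($o = - \frac{-57 + 74}{3} = \left(- \frac{1}{3}\right) 17 = - \frac{17}{3} \approx -5.6667$)
$W = 480$ ($W = - 8 \left(4 + 4 \cdot 4 \left(-4\right)\right) = - 8 \left(4 + 4 \left(-16\right)\right) = - 8 \left(4 - 64\right) = \left(-8\right) \left(-60\right) = 480$)
$F = \frac{1}{344}$ ($F = \frac{1}{480 - 136} = \frac{1}{344} \approx 0.002907$)
$d + F o = -114 + \frac{1}{344} \left(- \frac{17}{3}\right) = -114 - \frac{17}{1032} = - \frac{117665}{1032}$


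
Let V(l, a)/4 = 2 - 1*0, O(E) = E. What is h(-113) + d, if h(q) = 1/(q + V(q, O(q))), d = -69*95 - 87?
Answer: -697411/105 ≈ -6642.0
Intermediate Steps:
V(l, a) = 8 (V(l, a) = 4*(2 - 1*0) = 4*(2 + 0) = 4*2 = 8)
d = -6642 (d = -6555 - 87 = -6642)
h(q) = 1/(8 + q) (h(q) = 1/(q + 8) = 1/(8 + q))
h(-113) + d = 1/(8 - 113) - 6642 = 1/(-105) - 6642 = -1/105 - 6642 = -697411/105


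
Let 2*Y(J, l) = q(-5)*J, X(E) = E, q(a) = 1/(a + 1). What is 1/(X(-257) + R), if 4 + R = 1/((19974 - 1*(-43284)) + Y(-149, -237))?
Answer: -506213/132121585 ≈ -0.0038314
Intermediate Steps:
q(a) = 1/(1 + a)
Y(J, l) = -J/8 (Y(J, l) = (J/(1 - 5))/2 = (J/(-4))/2 = (-J/4)/2 = -J/8)
R = -2024844/506213 (R = -4 + 1/((19974 - 1*(-43284)) - ⅛*(-149)) = -4 + 1/((19974 + 43284) + 149/8) = -4 + 1/(63258 + 149/8) = -4 + 1/(506213/8) = -4 + 8/506213 = -2024844/506213 ≈ -4.0000)
1/(X(-257) + R) = 1/(-257 - 2024844/506213) = 1/(-132121585/506213) = -506213/132121585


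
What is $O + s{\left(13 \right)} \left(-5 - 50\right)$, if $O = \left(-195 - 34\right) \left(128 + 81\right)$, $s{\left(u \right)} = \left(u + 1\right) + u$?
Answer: $-49346$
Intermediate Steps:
$s{\left(u \right)} = 1 + 2 u$ ($s{\left(u \right)} = \left(1 + u\right) + u = 1 + 2 u$)
$O = -47861$ ($O = \left(-229\right) 209 = -47861$)
$O + s{\left(13 \right)} \left(-5 - 50\right) = -47861 + \left(1 + 2 \cdot 13\right) \left(-5 - 50\right) = -47861 + \left(1 + 26\right) \left(-5 - 50\right) = -47861 + 27 \left(-55\right) = -47861 - 1485 = -49346$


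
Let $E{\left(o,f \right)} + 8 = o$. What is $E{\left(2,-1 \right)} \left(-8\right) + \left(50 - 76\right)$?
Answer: $22$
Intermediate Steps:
$E{\left(o,f \right)} = -8 + o$
$E{\left(2,-1 \right)} \left(-8\right) + \left(50 - 76\right) = \left(-8 + 2\right) \left(-8\right) + \left(50 - 76\right) = \left(-6\right) \left(-8\right) + \left(50 - 76\right) = 48 - 26 = 22$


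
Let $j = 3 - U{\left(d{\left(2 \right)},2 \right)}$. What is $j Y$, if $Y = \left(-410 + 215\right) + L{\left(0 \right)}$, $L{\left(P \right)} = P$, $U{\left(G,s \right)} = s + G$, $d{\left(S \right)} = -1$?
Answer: $-390$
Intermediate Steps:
$U{\left(G,s \right)} = G + s$
$j = 2$ ($j = 3 - \left(-1 + 2\right) = 3 - 1 = 2$)
$Y = -195$ ($Y = \left(-410 + 215\right) + 0 = -195 + 0 = -195$)
$j Y = 2 \left(-195\right) = -390$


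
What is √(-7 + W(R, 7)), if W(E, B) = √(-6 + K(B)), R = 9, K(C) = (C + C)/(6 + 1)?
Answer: √(-7 + 2*I) ≈ 0.37424 + 2.6721*I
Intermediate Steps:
K(C) = 2*C/7 (K(C) = (2*C)/7 = (2*C)*(⅐) = 2*C/7)
W(E, B) = √(-6 + 2*B/7)
√(-7 + W(R, 7)) = √(-7 + √(-294 + 14*7)/7) = √(-7 + √(-294 + 98)/7) = √(-7 + √(-196)/7) = √(-7 + (14*I)/7) = √(-7 + 2*I)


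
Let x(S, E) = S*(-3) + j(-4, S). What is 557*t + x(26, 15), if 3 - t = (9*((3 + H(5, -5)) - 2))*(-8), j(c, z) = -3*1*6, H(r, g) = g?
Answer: -158841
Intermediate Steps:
j(c, z) = -18 (j(c, z) = -3*6 = -18)
x(S, E) = -18 - 3*S (x(S, E) = S*(-3) - 18 = -3*S - 18 = -18 - 3*S)
t = -285 (t = 3 - 9*((3 - 5) - 2)*(-8) = 3 - 9*(-2 - 2)*(-8) = 3 - 9*(-4)*(-8) = 3 - (-36)*(-8) = 3 - 1*288 = 3 - 288 = -285)
557*t + x(26, 15) = 557*(-285) + (-18 - 3*26) = -158745 + (-18 - 78) = -158745 - 96 = -158841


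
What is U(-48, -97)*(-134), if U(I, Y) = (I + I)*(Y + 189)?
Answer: 1183488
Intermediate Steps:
U(I, Y) = 2*I*(189 + Y) (U(I, Y) = (2*I)*(189 + Y) = 2*I*(189 + Y))
U(-48, -97)*(-134) = (2*(-48)*(189 - 97))*(-134) = (2*(-48)*92)*(-134) = -8832*(-134) = 1183488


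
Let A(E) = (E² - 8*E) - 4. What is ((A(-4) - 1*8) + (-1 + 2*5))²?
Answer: 2025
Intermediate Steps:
A(E) = -4 + E² - 8*E
((A(-4) - 1*8) + (-1 + 2*5))² = (((-4 + (-4)² - 8*(-4)) - 1*8) + (-1 + 2*5))² = (((-4 + 16 + 32) - 8) + (-1 + 10))² = ((44 - 8) + 9)² = (36 + 9)² = 45² = 2025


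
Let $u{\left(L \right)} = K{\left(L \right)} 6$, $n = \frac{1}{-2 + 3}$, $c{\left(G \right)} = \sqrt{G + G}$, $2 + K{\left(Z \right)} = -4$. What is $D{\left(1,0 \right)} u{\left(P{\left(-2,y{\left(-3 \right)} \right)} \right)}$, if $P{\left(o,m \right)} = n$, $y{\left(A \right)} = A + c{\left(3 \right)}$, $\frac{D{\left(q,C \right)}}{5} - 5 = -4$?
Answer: $-180$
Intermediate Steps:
$K{\left(Z \right)} = -6$ ($K{\left(Z \right)} = -2 - 4 = -6$)
$c{\left(G \right)} = \sqrt{2} \sqrt{G}$ ($c{\left(G \right)} = \sqrt{2 G} = \sqrt{2} \sqrt{G}$)
$n = 1$ ($n = 1^{-1} = 1$)
$D{\left(q,C \right)} = 5$ ($D{\left(q,C \right)} = 25 + 5 \left(-4\right) = 25 - 20 = 5$)
$y{\left(A \right)} = A + \sqrt{6}$ ($y{\left(A \right)} = A + \sqrt{2} \sqrt{3} = A + \sqrt{6}$)
$P{\left(o,m \right)} = 1$
$u{\left(L \right)} = -36$ ($u{\left(L \right)} = \left(-6\right) 6 = -36$)
$D{\left(1,0 \right)} u{\left(P{\left(-2,y{\left(-3 \right)} \right)} \right)} = 5 \left(-36\right) = -180$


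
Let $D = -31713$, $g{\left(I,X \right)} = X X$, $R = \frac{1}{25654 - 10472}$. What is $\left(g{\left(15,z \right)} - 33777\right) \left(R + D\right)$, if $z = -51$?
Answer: $\frac{7505103932820}{7591} \approx 9.8868 \cdot 10^{8}$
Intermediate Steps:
$R = \frac{1}{15182} \approx 6.5867 \cdot 10^{-5}$
$g{\left(I,X \right)} = X^{2}$
$\left(g{\left(15,z \right)} - 33777\right) \left(R + D\right) = \left(\left(-51\right)^{2} - 33777\right) \left(\frac{1}{15182} - 31713\right) = \left(2601 - 33777\right) \left(- \frac{481466765}{15182}\right) = \left(-31176\right) \left(- \frac{481466765}{15182}\right) = \frac{7505103932820}{7591}$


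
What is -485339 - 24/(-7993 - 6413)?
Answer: -1165298935/2401 ≈ -4.8534e+5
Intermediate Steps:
-485339 - 24/(-7993 - 6413) = -485339 - 24/(-14406) = -485339 - 24*(-1)/14406 = -485339 - 1*(-4/2401) = -485339 + 4/2401 = -1165298935/2401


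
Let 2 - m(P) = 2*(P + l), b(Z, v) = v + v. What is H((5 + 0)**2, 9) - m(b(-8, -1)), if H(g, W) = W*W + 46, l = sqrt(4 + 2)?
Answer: 121 + 2*sqrt(6) ≈ 125.90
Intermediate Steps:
b(Z, v) = 2*v
l = sqrt(6) ≈ 2.4495
H(g, W) = 46 + W**2 (H(g, W) = W**2 + 46 = 46 + W**2)
m(P) = 2 - 2*P - 2*sqrt(6) (m(P) = 2 - 2*(P + sqrt(6)) = 2 - (2*P + 2*sqrt(6)) = 2 + (-2*P - 2*sqrt(6)) = 2 - 2*P - 2*sqrt(6))
H((5 + 0)**2, 9) - m(b(-8, -1)) = (46 + 9**2) - (2 - 4*(-1) - 2*sqrt(6)) = (46 + 81) - (2 - 2*(-2) - 2*sqrt(6)) = 127 - (2 + 4 - 2*sqrt(6)) = 127 - (6 - 2*sqrt(6)) = 127 + (-6 + 2*sqrt(6)) = 121 + 2*sqrt(6)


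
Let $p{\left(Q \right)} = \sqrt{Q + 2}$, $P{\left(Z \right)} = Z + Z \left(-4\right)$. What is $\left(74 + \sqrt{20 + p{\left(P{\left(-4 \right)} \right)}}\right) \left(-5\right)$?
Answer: $-370 - 5 \sqrt{20 + \sqrt{14}} \approx -394.36$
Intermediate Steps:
$P{\left(Z \right)} = - 3 Z$ ($P{\left(Z \right)} = Z - 4 Z = - 3 Z$)
$p{\left(Q \right)} = \sqrt{2 + Q}$
$\left(74 + \sqrt{20 + p{\left(P{\left(-4 \right)} \right)}}\right) \left(-5\right) = \left(74 + \sqrt{20 + \sqrt{2 - -12}}\right) \left(-5\right) = \left(74 + \sqrt{20 + \sqrt{2 + 12}}\right) \left(-5\right) = \left(74 + \sqrt{20 + \sqrt{14}}\right) \left(-5\right) = -370 - 5 \sqrt{20 + \sqrt{14}}$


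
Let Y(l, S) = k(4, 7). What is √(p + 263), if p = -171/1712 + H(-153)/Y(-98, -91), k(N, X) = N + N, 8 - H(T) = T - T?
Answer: √48342279/428 ≈ 16.245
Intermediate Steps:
H(T) = 8 (H(T) = 8 - (T - T) = 8 - 1*0 = 8 + 0 = 8)
k(N, X) = 2*N
Y(l, S) = 8 (Y(l, S) = 2*4 = 8)
p = 1541/1712 (p = -171/1712 + 8/8 = -171*1/1712 + 8*(⅛) = -171/1712 + 1 = 1541/1712 ≈ 0.90012)
√(p + 263) = √(1541/1712 + 263) = √(451797/1712) = √48342279/428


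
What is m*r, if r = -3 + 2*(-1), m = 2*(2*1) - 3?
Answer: -5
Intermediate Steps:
m = 1 (m = 2*2 - 3 = 4 - 3 = 1)
r = -5 (r = -3 - 2 = -5)
m*r = 1*(-5) = -5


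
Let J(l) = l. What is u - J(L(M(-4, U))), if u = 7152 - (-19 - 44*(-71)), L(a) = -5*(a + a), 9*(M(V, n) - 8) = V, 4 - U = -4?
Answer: 37103/9 ≈ 4122.6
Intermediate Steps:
U = 8 (U = 4 - 1*(-4) = 4 + 4 = 8)
M(V, n) = 8 + V/9
L(a) = -10*a
u = 4047 (u = 7152 - (-19 + 3124) = 7152 - 1*3105 = 7152 - 3105 = 4047)
u - J(L(M(-4, U))) = 4047 - (-10)*(8 + (⅑)*(-4)) = 4047 - (-10)*(8 - 4/9) = 4047 - (-10)*68/9 = 4047 - 1*(-680/9) = 4047 + 680/9 = 37103/9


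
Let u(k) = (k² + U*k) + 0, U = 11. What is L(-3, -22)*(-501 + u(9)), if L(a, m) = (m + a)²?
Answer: -200625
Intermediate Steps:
L(a, m) = (a + m)²
u(k) = k² + 11*k (u(k) = (k² + 11*k) + 0 = k² + 11*k)
L(-3, -22)*(-501 + u(9)) = (-3 - 22)²*(-501 + 9*(11 + 9)) = (-25)²*(-501 + 9*20) = 625*(-501 + 180) = 625*(-321) = -200625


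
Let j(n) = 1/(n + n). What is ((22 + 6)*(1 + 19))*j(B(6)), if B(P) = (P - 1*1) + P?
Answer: 280/11 ≈ 25.455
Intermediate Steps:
B(P) = -1 + 2*P (B(P) = (P - 1) + P = (-1 + P) + P = -1 + 2*P)
j(n) = 1/(2*n)
((22 + 6)*(1 + 19))*j(B(6)) = ((22 + 6)*(1 + 19))*(1/(2*(-1 + 2*6))) = (28*20)*(1/(2*(-1 + 12))) = 560*((½)/11) = 560*((½)*(1/11)) = 560*(1/22) = 280/11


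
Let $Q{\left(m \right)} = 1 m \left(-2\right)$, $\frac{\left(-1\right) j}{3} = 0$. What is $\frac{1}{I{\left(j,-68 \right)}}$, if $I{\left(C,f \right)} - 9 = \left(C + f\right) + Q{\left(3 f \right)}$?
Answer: $\frac{1}{349} \approx 0.0028653$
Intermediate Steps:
$j = 0$ ($j = \left(-3\right) 0 = 0$)
$Q{\left(m \right)} = - 2 m$ ($Q{\left(m \right)} = m \left(-2\right) = - 2 m$)
$I{\left(C,f \right)} = 9 + C - 5 f$ ($I{\left(C,f \right)} = 9 - \left(- C - f + 2 \cdot 3 f\right) = 9 + \left(\left(C + f\right) - 6 f\right) = 9 + \left(C - 5 f\right) = 9 + C - 5 f$)
$\frac{1}{I{\left(j,-68 \right)}} = \frac{1}{9 + 0 - -340} = \frac{1}{9 + 0 + 340} = \frac{1}{349}$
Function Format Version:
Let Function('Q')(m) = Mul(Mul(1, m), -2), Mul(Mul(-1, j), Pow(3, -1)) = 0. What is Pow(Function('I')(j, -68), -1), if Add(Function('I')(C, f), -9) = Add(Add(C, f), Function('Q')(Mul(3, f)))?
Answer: Rational(1, 349) ≈ 0.0028653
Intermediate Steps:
j = 0 (j = Mul(-3, 0) = 0)
Function('Q')(m) = Mul(-2, m) (Function('Q')(m) = Mul(m, -2) = Mul(-2, m))
Function('I')(C, f) = Add(9, C, Mul(-5, f)) (Function('I')(C, f) = Add(9, Add(Add(C, f), Mul(-2, Mul(3, f)))) = Add(9, Add(Add(C, f), Mul(-6, f))) = Add(9, Add(C, Mul(-5, f))) = Add(9, C, Mul(-5, f)))
Pow(Function('I')(j, -68), -1) = Pow(Add(9, 0, Mul(-5, -68)), -1) = Pow(Add(9, 0, 340), -1) = Pow(349, -1) = Rational(1, 349)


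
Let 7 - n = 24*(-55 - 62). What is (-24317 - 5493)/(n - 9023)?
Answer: 14905/3104 ≈ 4.8019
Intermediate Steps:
n = 2815 (n = 7 - 24*(-55 - 62) = 7 - 24*(-117) = 7 - 1*(-2808) = 7 + 2808 = 2815)
(-24317 - 5493)/(n - 9023) = (-24317 - 5493)/(2815 - 9023) = -29810/(-6208) = -29810*(-1/6208) = 14905/3104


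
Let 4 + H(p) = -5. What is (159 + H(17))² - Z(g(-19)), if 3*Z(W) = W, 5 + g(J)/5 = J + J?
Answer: 67715/3 ≈ 22572.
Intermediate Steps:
g(J) = -25 + 10*J (g(J) = -25 + 5*(J + J) = -25 + 5*(2*J) = -25 + 10*J)
H(p) = -9 (H(p) = -4 - 5 = -9)
Z(W) = W/3
(159 + H(17))² - Z(g(-19)) = (159 - 9)² - (-25 + 10*(-19))/3 = 150² - (-25 - 190)/3 = 22500 - (-215)/3 = 22500 - 1*(-215/3) = 22500 + 215/3 = 67715/3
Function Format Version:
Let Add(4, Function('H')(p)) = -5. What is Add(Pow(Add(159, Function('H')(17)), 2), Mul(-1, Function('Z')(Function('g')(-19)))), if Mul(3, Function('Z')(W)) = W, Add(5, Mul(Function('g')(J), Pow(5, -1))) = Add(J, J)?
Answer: Rational(67715, 3) ≈ 22572.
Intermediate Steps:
Function('g')(J) = Add(-25, Mul(10, J)) (Function('g')(J) = Add(-25, Mul(5, Add(J, J))) = Add(-25, Mul(5, Mul(2, J))) = Add(-25, Mul(10, J)))
Function('H')(p) = -9 (Function('H')(p) = Add(-4, -5) = -9)
Function('Z')(W) = Mul(Rational(1, 3), W)
Add(Pow(Add(159, Function('H')(17)), 2), Mul(-1, Function('Z')(Function('g')(-19)))) = Add(Pow(Add(159, -9), 2), Mul(-1, Mul(Rational(1, 3), Add(-25, Mul(10, -19))))) = Add(Pow(150, 2), Mul(-1, Mul(Rational(1, 3), Add(-25, -190)))) = Add(22500, Mul(-1, Mul(Rational(1, 3), -215))) = Add(22500, Mul(-1, Rational(-215, 3))) = Add(22500, Rational(215, 3)) = Rational(67715, 3)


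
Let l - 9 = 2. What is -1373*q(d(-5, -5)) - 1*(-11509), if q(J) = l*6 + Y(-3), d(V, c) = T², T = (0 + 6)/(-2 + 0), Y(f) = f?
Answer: -74990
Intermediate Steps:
l = 11 (l = 9 + 2 = 11)
T = -3 (T = 6/(-2) = 6*(-½) = -3)
d(V, c) = 9 (d(V, c) = (-3)² = 9)
q(J) = 63 (q(J) = 11*6 - 3 = 66 - 3 = 63)
-1373*q(d(-5, -5)) - 1*(-11509) = -1373*63 - 1*(-11509) = -86499 + 11509 = -74990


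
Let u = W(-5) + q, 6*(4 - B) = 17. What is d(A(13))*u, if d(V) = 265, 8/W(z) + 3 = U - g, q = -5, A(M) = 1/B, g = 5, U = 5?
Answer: -6095/3 ≈ -2031.7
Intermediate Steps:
B = 7/6 (B = 4 - ⅙*17 = 4 - 17/6 = 7/6 ≈ 1.1667)
A(M) = 6/7 (A(M) = 1/(7/6) = 6/7)
W(z) = -8/3 (W(z) = 8/(-3 + (5 - 1*5)) = 8/(-3 + (5 - 5)) = 8/(-3 + 0) = 8/(-3) = 8*(-⅓) = -8/3)
u = -23/3 (u = -8/3 - 5 = -23/3 ≈ -7.6667)
d(A(13))*u = 265*(-23/3) = -6095/3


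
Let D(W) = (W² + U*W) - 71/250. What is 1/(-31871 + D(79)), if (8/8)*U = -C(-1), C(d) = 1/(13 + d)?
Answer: -1500/38455301 ≈ -3.9006e-5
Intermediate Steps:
U = -1/12 (U = -1/(13 - 1) = -1/12 ≈ -0.083333)
D(W) = -71/250 + W² - W/12 (D(W) = (W² - W/12) - 71/250 = -71/250 + W² - W/12)
1/(-31871 + D(79)) = 1/(-31871 + (-71/250 + 79² - 1/12*79)) = 1/(-31871 + (-71/250 + 6241 - 79/12)) = 1/(-31871 + 9351199/1500) = 1/(-38455301/1500) = -1500/38455301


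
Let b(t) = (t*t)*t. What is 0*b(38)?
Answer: 0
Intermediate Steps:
b(t) = t³ (b(t) = t²*t = t³)
0*b(38) = 0*38³ = 0*54872 = 0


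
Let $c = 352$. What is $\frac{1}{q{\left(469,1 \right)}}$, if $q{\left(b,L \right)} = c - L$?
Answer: $\frac{1}{351} \approx 0.002849$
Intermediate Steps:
$q{\left(b,L \right)} = 352 - L$
$\frac{1}{q{\left(469,1 \right)}} = \frac{1}{352 - 1} = \frac{1}{351}$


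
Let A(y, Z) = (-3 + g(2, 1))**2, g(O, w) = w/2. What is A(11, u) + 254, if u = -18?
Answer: 1041/4 ≈ 260.25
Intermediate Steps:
g(O, w) = w/2 (g(O, w) = w*(1/2) = w/2)
A(y, Z) = 25/4 (A(y, Z) = (-3 + (1/2)*1)**2 = (-3 + 1/2)**2 = (-5/2)**2 = 25/4)
A(11, u) + 254 = 25/4 + 254 = 1041/4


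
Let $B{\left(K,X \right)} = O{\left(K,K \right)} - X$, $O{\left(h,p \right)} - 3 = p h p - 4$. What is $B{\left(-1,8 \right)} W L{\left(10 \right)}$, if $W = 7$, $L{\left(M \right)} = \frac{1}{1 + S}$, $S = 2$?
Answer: $- \frac{70}{3} \approx -23.333$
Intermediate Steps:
$L{\left(M \right)} = \frac{1}{3}$ ($L{\left(M \right)} = \frac{1}{1 + 2} = \frac{1}{3}$)
$O{\left(h,p \right)} = -1 + h p^{2}$ ($O{\left(h,p \right)} = 3 + \left(p h p - 4\right) = 3 + \left(h p p - 4\right) = 3 + \left(h p^{2} - 4\right) = 3 + \left(-4 + h p^{2}\right) = -1 + h p^{2}$)
$B{\left(K,X \right)} = -1 + K^{3} - X$ ($B{\left(K,X \right)} = \left(-1 + K K^{2}\right) - X = \left(-1 + K^{3}\right) - X = -1 + K^{3} - X$)
$B{\left(-1,8 \right)} W L{\left(10 \right)} = \left(-1 + \left(-1\right)^{3} - 8\right) 7 \cdot \frac{1}{3} = \left(-1 - 1 - 8\right) 7 \cdot \frac{1}{3} = \left(-10\right) 7 \cdot \frac{1}{3} = \left(-70\right) \frac{1}{3} = - \frac{70}{3}$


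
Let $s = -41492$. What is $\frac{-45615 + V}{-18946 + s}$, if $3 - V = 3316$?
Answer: $\frac{24464}{30219} \approx 0.80956$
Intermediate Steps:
$V = -3313$ ($V = 3 - 3316 = -3313$)
$\frac{-45615 + V}{-18946 + s} = \frac{-45615 - 3313}{-18946 - 41492} = - \frac{48928}{-60438} = \left(-48928\right) \left(- \frac{1}{60438}\right) = \frac{24464}{30219}$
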